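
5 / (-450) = -1 / 90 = -0.01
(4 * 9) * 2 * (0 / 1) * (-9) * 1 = 0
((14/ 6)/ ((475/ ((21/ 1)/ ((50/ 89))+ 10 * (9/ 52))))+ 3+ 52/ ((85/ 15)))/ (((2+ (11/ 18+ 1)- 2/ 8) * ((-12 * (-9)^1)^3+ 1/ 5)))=61502832/ 21053727462625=0.00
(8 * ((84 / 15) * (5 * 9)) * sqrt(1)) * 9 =18144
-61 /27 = -2.26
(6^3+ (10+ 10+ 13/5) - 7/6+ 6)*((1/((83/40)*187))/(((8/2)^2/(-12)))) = -7303/15521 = -0.47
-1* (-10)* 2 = 20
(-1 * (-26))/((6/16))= 208/3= 69.33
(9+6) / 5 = 3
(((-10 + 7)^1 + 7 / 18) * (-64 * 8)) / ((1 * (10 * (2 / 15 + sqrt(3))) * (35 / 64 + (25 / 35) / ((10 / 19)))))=-5390336 / 1717089 + 13475840 * sqrt(3) / 572363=37.64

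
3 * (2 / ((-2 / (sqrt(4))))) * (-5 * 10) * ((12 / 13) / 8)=450 / 13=34.62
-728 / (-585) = 56 / 45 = 1.24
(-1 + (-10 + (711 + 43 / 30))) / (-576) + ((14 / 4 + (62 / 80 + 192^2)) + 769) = 650351069 / 17280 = 37636.06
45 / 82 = 0.55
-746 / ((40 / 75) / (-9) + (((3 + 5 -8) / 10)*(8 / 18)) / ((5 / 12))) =50355 / 4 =12588.75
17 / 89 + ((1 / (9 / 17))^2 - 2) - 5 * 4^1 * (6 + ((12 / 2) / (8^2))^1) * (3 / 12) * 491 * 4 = -59838.87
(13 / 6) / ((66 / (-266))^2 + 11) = 229957 / 1174008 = 0.20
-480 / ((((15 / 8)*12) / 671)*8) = -5368 / 3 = -1789.33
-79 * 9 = -711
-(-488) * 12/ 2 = 2928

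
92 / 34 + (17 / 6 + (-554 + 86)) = -462.46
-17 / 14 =-1.21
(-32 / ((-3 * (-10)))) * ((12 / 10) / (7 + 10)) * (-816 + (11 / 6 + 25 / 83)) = 1296976 / 21165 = 61.28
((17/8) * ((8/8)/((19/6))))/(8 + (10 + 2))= 51/1520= 0.03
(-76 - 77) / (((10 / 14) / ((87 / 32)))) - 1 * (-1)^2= -93337 / 160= -583.36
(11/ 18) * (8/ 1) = 44/ 9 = 4.89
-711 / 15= -237 / 5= -47.40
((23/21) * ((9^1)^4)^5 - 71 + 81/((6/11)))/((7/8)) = 745670148155491637468/49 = 15217758125622278315.67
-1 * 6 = -6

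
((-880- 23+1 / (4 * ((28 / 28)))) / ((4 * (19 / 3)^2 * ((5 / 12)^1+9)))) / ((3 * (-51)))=10833 / 2773924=0.00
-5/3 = -1.67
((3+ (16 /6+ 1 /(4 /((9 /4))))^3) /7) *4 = 4055651 /193536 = 20.96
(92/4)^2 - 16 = 513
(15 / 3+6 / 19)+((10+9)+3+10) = 709 / 19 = 37.32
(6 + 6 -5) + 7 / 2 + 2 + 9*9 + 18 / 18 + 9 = 207 / 2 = 103.50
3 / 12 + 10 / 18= 29 / 36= 0.81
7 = 7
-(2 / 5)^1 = -2 / 5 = -0.40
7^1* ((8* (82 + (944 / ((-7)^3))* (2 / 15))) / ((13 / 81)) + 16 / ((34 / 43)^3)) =449254699546 / 15647905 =28710.21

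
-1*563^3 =-178453547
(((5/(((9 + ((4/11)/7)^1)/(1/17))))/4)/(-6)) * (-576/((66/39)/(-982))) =-5361720/11849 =-452.50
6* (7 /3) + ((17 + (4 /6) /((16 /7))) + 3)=823 /24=34.29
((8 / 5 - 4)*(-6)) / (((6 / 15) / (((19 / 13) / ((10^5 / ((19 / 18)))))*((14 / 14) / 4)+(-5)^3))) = -11699999639 / 2600000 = -4500.00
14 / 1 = 14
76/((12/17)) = 323/3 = 107.67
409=409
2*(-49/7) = -14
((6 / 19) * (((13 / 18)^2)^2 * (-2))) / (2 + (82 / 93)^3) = -850860751 / 13297464792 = -0.06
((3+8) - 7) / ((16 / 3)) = 3 / 4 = 0.75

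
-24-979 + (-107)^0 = -1002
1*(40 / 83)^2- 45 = -308405 / 6889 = -44.77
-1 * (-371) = 371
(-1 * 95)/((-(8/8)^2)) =95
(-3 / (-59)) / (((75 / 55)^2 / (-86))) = -10406 / 4425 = -2.35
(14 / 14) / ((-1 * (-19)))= 1 / 19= 0.05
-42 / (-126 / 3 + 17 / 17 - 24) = 42 / 65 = 0.65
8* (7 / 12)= 14 / 3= 4.67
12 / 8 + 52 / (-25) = -29 / 50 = -0.58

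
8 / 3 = 2.67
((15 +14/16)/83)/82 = 127/54448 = 0.00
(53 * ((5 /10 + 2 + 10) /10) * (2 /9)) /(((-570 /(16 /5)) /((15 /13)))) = -212 /2223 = -0.10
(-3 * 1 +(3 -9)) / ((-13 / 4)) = 36 / 13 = 2.77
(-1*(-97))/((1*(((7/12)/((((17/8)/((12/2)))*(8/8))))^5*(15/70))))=137726129/3687936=37.35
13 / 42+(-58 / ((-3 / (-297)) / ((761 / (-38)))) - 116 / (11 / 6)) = 1008839231 / 8778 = 114928.14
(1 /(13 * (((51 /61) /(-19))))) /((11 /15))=-5795 /2431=-2.38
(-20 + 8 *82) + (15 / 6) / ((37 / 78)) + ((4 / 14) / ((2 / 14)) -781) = -137.73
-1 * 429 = -429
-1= -1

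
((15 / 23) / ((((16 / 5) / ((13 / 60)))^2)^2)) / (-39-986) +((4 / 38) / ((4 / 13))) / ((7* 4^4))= 54226094507 / 284064523223040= 0.00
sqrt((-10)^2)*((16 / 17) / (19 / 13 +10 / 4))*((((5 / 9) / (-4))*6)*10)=-104000 / 5253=-19.80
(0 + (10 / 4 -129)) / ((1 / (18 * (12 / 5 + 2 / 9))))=-29854 / 5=-5970.80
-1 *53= -53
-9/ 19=-0.47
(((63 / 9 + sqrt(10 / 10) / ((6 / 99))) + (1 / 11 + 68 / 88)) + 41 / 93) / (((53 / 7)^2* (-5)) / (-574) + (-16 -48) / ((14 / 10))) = -142739450 / 260192889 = -0.55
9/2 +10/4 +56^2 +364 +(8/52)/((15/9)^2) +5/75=3419444/975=3507.12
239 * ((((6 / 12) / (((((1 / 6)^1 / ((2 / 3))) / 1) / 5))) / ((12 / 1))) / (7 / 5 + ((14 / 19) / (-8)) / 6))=454100 / 3157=143.84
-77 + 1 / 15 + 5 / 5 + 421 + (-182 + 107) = 4051 / 15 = 270.07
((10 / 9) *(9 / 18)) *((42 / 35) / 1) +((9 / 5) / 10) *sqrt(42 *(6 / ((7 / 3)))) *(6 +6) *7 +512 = 2268 *sqrt(3) / 25 +1538 / 3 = 669.80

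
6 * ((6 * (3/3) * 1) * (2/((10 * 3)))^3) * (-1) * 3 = -4/125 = -0.03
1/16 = 0.06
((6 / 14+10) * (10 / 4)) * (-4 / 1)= -730 / 7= -104.29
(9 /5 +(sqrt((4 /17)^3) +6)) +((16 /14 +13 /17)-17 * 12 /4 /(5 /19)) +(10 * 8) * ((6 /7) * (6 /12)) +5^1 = -17232 /119 +8 * sqrt(17) /289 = -144.69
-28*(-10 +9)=28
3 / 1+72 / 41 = 195 / 41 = 4.76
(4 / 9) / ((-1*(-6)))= 2 / 27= 0.07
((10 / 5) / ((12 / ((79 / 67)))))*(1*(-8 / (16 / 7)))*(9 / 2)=-1659 / 536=-3.10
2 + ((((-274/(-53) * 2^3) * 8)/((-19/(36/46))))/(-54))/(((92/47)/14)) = 6080890/1598109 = 3.81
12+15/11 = 147/11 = 13.36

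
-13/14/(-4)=13/56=0.23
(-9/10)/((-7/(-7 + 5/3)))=-24/35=-0.69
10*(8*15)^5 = 248832000000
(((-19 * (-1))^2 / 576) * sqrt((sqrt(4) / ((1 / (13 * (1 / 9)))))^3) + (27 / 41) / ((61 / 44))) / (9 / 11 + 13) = 3267 / 95038 + 2717 * sqrt(26) / 62208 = 0.26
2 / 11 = 0.18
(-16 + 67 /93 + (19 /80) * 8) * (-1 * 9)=37329 /310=120.42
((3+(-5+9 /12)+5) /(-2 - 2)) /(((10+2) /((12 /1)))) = -15 /16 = -0.94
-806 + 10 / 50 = -4029 / 5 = -805.80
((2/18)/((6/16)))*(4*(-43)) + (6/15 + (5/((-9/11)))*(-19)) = 65.55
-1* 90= -90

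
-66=-66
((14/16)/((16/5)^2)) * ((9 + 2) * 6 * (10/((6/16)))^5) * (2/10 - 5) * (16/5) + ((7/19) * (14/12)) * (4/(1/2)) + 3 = -599244796697/513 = -1168118512.08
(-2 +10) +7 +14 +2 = 31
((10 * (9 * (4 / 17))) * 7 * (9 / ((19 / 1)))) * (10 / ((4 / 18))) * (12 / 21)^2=1031.76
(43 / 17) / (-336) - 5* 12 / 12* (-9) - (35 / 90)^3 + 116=223378493 / 1388016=160.93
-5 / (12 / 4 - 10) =5 / 7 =0.71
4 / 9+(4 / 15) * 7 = 104 / 45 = 2.31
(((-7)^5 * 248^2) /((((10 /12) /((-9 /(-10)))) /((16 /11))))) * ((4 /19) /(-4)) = 446557418496 /5225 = 85465534.64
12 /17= 0.71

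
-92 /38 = -46 /19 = -2.42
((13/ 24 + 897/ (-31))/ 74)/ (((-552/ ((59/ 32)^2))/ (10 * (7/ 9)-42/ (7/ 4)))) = -5368137125/ 140041322496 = -0.04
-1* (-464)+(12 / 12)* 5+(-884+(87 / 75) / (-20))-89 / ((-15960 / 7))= -23656081 / 57000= -415.02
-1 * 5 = -5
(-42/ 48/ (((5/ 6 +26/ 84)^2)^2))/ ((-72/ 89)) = 1495823/ 2359296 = 0.63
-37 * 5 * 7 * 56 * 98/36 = -1776740/9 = -197415.56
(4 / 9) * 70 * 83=23240 / 9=2582.22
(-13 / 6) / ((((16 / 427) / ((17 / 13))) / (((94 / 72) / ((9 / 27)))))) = -341173 / 1152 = -296.16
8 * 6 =48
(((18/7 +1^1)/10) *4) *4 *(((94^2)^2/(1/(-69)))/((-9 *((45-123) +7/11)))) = -44212296.32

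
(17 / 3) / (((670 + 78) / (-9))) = -3 / 44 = -0.07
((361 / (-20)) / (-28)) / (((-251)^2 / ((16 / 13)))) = 361 / 28665455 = 0.00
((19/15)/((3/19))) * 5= 361/9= 40.11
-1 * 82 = -82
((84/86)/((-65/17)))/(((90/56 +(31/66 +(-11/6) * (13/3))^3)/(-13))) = -19398217608/2430060837175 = -0.01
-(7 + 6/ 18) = -7.33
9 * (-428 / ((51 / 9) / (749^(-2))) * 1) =-108 / 89131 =-0.00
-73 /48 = -1.52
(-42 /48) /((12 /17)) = -119 /96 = -1.24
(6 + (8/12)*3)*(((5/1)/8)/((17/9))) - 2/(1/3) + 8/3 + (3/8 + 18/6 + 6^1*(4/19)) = 30635/7752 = 3.95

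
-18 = -18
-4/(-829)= 4/829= 0.00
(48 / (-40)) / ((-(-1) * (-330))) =1 / 275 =0.00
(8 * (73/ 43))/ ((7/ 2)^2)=2336/ 2107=1.11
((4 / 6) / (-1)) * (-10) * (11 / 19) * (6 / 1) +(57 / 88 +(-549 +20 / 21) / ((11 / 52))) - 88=-93221129 / 35112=-2654.96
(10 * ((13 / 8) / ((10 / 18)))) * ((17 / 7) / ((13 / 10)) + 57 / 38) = 98.52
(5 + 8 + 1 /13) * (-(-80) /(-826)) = -6800 /5369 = -1.27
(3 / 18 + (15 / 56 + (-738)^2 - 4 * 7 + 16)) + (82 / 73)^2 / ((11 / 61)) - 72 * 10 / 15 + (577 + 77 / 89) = 477825235752523 / 876471288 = 545169.30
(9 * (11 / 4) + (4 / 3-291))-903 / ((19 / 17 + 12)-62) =-819179 / 3324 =-246.44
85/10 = 17/2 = 8.50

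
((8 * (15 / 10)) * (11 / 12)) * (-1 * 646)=-7106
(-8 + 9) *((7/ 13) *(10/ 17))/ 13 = 70/ 2873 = 0.02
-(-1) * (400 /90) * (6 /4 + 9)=140 /3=46.67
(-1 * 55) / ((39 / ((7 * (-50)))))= 19250 / 39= 493.59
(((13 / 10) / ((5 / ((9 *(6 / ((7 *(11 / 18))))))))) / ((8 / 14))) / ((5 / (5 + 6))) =3159 / 250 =12.64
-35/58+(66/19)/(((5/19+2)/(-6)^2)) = 54.65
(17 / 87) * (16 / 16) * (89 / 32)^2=134657 / 89088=1.51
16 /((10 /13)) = 104 /5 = 20.80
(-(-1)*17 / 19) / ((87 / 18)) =102 / 551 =0.19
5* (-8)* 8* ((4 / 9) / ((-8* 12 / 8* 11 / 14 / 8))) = 35840 / 297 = 120.67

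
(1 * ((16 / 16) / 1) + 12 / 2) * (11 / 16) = 77 / 16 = 4.81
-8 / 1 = -8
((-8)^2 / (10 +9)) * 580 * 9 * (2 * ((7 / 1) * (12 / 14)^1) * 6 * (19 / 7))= 24053760 / 7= 3436251.43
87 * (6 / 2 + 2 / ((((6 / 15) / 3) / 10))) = 13311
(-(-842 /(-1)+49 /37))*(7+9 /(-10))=-1903383 /370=-5144.28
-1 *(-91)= 91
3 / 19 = 0.16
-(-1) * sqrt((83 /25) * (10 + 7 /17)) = sqrt(249747) /85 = 5.88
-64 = -64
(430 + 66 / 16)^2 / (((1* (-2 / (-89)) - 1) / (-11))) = 11808432691 / 5568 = 2120767.37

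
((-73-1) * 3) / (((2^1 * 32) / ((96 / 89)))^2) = -999 / 15842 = -0.06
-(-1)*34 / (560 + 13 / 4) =136 / 2253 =0.06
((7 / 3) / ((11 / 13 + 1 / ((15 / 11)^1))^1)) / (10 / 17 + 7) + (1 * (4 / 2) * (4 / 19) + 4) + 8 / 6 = 213857 / 35948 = 5.95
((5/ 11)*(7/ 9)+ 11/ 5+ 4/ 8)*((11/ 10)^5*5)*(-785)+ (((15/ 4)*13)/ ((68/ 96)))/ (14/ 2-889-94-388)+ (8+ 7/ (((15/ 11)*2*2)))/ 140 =-19302.15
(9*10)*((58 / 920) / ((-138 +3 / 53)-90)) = -4611 / 185242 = -0.02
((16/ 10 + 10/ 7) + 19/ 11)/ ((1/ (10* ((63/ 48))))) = 5493/ 88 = 62.42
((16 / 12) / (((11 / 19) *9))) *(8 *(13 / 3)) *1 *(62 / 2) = 245024 / 891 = 275.00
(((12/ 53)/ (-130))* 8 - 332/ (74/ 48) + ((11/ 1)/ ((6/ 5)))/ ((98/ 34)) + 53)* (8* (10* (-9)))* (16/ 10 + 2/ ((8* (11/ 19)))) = 15999235464078/ 68703635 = 232873.20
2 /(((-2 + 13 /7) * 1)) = -14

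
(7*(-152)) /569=-1064 /569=-1.87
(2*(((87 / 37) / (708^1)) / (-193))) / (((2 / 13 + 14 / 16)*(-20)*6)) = 0.00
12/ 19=0.63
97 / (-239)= -0.41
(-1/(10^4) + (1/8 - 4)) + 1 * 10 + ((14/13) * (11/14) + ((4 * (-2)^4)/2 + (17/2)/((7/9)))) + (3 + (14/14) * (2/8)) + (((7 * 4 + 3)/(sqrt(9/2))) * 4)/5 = 124 * sqrt(2)/15 + 48366159/910000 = 64.84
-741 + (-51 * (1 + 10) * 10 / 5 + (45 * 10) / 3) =-1713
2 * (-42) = -84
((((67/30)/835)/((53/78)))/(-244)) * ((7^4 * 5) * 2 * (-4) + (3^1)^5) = 83439187/53991100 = 1.55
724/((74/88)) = 31856/37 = 860.97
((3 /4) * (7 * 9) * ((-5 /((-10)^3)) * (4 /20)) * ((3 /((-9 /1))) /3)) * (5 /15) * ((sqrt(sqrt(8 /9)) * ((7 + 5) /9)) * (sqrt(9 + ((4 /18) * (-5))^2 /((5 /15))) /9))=-49 * 2^(3 /4) * sqrt(7) /243000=-0.00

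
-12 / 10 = -6 / 5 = -1.20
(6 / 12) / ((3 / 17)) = 2.83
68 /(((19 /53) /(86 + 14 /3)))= 980288 /57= 17198.04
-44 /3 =-14.67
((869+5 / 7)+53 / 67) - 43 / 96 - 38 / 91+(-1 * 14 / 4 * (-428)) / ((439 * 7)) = 223580922899 / 256951968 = 870.13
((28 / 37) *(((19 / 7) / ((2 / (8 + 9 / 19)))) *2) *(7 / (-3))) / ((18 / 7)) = -15778 / 999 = -15.79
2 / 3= 0.67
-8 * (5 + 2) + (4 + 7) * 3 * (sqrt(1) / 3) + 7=-38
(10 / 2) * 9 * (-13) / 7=-585 / 7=-83.57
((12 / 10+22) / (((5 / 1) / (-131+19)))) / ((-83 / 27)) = 350784 / 2075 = 169.05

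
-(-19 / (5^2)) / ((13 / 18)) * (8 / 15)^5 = 1245184 / 27421875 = 0.05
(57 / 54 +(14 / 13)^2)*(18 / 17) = 6739 / 2873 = 2.35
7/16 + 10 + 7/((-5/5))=55/16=3.44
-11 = -11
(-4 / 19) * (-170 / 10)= 3.58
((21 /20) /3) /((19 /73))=511 /380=1.34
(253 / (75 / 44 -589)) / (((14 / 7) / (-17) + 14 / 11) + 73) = -0.01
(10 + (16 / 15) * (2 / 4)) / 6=79 / 45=1.76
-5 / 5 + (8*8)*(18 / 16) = 71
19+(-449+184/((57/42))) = -5594/19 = -294.42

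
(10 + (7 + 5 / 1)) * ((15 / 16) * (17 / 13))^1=2805 / 104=26.97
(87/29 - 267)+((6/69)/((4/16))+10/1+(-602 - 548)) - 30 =-32974/23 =-1433.65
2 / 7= 0.29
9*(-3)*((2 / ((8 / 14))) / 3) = -63 / 2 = -31.50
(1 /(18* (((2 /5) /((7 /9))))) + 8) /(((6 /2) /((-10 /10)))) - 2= -4571 /972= -4.70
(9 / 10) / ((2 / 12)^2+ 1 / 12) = 81 / 10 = 8.10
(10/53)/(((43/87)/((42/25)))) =7308/11395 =0.64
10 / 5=2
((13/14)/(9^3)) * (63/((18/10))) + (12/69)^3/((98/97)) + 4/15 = 1375367387/4346174070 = 0.32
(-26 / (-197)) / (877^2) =26 / 151518413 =0.00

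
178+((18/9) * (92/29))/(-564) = 727796/4089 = 177.99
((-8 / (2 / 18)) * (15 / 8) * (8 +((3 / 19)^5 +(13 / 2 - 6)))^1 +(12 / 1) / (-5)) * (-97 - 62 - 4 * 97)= 15574725776697 / 24760990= 629002.55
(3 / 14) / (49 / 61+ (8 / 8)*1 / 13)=2379 / 9772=0.24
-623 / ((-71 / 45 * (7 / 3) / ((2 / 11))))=24030 / 781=30.77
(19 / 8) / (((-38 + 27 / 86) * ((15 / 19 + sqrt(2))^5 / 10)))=649608707425817625 / 196558111276029874 - 461028146299541465 * sqrt(2) / 196558111276029874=-0.01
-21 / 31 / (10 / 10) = -21 / 31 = -0.68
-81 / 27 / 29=-3 / 29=-0.10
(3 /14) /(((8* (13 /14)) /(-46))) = -69 /52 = -1.33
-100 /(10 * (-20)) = 1 /2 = 0.50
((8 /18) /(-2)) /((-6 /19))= 19 /27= 0.70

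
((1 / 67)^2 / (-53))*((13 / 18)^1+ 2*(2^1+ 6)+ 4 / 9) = -103 / 1427502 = -0.00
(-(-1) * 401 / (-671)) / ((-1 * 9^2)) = 401 / 54351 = 0.01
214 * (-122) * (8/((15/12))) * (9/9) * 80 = -13367296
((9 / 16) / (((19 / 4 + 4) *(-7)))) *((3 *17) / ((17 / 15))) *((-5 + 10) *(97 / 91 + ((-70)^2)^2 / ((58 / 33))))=-14600662214265 / 517244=-28227803.93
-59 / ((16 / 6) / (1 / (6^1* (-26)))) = 59 / 416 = 0.14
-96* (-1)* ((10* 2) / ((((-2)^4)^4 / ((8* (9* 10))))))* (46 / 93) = 5175 / 496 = 10.43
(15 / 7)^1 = 15 / 7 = 2.14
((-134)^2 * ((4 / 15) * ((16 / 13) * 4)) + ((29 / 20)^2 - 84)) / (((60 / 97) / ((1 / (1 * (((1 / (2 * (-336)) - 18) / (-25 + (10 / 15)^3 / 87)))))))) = 14610387198030197 / 277054566750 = 52734.69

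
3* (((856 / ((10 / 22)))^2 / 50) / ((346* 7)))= 66495792 / 756875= 87.86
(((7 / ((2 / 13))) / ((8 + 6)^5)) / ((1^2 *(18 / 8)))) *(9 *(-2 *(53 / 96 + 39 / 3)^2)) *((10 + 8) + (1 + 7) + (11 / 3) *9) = -1298224967 / 177020928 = -7.33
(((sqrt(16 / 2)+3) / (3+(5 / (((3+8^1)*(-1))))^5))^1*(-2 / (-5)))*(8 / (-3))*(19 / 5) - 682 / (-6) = 986340047 / 9000525 - 24479752*sqrt(2) / 9000525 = 105.74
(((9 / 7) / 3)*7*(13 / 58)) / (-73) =-39 / 4234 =-0.01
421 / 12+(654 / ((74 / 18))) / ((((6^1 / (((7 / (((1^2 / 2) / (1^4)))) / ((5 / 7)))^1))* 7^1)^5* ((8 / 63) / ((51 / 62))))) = 4980076123 / 86025000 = 57.89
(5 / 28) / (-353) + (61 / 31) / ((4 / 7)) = 527481 / 153202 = 3.44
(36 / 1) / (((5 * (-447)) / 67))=-804 / 745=-1.08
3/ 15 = 1/ 5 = 0.20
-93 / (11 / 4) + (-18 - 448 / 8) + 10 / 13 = -15308 / 143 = -107.05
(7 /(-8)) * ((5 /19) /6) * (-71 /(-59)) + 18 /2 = 481787 /53808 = 8.95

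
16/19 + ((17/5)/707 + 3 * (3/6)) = 315261/134330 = 2.35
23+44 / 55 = 119 / 5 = 23.80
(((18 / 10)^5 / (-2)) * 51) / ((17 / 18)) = -1594323 / 3125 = -510.18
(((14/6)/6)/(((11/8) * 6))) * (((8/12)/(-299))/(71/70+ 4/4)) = -1960/37563669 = -0.00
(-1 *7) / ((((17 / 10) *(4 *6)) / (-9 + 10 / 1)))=-35 / 204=-0.17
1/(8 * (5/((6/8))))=3/160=0.02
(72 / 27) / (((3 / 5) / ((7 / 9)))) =280 / 81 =3.46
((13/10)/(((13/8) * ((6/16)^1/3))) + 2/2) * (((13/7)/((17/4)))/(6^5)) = 481/1156680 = 0.00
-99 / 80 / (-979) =9 / 7120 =0.00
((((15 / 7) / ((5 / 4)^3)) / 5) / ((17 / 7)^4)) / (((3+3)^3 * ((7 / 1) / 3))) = 392 / 31320375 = 0.00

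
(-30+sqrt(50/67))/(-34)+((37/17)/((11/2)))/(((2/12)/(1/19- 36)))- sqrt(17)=-300117/3553- sqrt(17)- 5 * sqrt(134)/2278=-88.62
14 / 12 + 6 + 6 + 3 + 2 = 109 / 6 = 18.17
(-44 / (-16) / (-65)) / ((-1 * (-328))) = -0.00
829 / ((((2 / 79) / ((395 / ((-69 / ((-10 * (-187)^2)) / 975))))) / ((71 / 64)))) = 104369510012714375 / 1472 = 70903199736898.35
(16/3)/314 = 8/471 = 0.02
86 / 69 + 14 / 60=1021 / 690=1.48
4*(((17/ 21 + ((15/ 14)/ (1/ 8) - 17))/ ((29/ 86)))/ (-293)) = 55040/ 178437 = 0.31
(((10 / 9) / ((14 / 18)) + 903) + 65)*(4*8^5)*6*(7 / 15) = 1778909184 / 5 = 355781836.80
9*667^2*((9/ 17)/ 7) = 36036009/ 119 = 302823.61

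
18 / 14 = 9 / 7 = 1.29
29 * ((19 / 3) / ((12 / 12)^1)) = 551 / 3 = 183.67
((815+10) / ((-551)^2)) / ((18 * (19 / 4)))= 550 / 17305257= 0.00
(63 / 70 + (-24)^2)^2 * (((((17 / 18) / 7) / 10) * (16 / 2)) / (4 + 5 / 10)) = 6984977 / 875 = 7982.83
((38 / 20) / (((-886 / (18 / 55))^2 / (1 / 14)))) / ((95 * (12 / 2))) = 27 / 831114515000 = 0.00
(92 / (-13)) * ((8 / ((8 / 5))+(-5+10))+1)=-1012 / 13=-77.85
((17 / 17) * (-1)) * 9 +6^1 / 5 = -39 / 5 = -7.80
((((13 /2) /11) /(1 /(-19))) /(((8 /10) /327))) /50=-80769 /880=-91.78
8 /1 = 8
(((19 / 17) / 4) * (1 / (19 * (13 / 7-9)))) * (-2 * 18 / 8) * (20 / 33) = 21 / 3740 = 0.01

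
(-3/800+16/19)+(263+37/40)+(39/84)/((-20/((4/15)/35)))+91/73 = 216945850717/815556000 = 266.01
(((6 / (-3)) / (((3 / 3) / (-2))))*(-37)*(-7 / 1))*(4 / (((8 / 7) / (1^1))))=3626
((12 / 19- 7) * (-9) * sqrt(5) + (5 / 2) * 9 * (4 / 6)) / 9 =5 / 3 + 121 * sqrt(5) / 19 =15.91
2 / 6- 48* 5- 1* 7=-740 / 3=-246.67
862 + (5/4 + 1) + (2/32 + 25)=14229/16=889.31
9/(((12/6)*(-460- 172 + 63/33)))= -99/13862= -0.01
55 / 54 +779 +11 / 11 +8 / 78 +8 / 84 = 3838897 / 4914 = 781.22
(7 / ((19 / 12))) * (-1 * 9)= -756 / 19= -39.79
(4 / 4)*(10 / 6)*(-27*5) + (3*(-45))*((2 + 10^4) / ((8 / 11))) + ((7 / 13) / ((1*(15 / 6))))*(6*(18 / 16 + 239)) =-482699343 / 260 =-1856535.93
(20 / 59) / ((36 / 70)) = 350 / 531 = 0.66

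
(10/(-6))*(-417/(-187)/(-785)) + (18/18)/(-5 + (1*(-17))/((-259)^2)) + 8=76858428563/9847654498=7.80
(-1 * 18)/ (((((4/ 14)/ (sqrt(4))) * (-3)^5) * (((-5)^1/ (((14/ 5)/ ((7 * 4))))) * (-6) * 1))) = 7/ 4050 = 0.00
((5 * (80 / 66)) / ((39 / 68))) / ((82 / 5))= 34000 / 52767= 0.64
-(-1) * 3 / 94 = 3 / 94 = 0.03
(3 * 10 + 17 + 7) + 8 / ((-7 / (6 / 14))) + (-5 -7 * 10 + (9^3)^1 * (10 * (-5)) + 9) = -1786662 / 49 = -36462.49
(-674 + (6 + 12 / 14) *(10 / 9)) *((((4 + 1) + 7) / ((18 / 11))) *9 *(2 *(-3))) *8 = 14777664 / 7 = 2111094.86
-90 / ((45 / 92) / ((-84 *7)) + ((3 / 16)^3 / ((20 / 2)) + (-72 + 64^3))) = -4154572800 / 12097746690269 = -0.00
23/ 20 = 1.15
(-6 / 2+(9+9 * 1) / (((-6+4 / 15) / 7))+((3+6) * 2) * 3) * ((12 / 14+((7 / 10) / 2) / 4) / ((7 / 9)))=371358 / 10535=35.25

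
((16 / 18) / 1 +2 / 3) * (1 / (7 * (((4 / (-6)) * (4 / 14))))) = -7 / 6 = -1.17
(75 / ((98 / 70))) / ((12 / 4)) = 125 / 7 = 17.86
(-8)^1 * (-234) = 1872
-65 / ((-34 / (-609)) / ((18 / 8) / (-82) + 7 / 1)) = -90530895 / 11152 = -8117.91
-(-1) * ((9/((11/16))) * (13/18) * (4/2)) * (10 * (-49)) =-101920/11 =-9265.45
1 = 1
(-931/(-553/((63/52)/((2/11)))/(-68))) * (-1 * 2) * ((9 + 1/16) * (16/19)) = 11957715/1027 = 11643.34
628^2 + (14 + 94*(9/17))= 6705612/17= 394447.76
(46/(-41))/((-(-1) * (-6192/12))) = 0.00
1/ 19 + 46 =875/ 19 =46.05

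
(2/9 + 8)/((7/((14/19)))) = 148/171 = 0.87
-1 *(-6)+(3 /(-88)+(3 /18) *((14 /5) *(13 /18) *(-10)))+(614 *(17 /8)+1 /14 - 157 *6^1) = 6077615 /16632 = 365.42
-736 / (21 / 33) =-8096 / 7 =-1156.57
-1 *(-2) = 2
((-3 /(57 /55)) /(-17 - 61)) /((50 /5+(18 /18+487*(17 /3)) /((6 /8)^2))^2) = 13365 /8709743404856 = 0.00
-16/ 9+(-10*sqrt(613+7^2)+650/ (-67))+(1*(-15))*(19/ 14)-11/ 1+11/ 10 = -10*sqrt(662)-880847/ 21105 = -299.03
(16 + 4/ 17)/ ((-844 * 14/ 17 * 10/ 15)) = -207/ 5908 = -0.04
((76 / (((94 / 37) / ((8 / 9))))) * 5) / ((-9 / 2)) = -112480 / 3807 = -29.55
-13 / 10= -1.30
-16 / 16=-1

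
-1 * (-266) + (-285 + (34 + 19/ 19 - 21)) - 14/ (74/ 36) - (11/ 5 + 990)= -185742/ 185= -1004.01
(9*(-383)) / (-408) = 1149 / 136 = 8.45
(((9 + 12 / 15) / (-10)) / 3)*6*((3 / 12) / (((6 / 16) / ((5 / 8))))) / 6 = -49 / 360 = -0.14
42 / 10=21 / 5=4.20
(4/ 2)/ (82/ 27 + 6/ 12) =108/ 191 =0.57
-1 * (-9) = 9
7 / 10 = 0.70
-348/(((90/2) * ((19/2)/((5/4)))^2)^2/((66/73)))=-7975/171241794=-0.00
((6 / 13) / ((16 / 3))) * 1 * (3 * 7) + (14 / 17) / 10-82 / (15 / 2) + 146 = 3632347 / 26520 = 136.97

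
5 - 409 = -404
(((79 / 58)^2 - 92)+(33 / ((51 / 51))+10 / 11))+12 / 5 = -9960677 / 185020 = -53.84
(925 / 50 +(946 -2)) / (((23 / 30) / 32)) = 924000 / 23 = 40173.91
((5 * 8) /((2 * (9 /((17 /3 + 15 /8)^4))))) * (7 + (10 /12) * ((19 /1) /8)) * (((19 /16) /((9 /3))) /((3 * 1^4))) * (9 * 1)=43945577389345 /573308928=76652.53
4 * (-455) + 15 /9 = -5455 /3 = -1818.33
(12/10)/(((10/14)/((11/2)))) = 9.24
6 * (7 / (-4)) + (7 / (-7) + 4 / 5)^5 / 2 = -32813 / 3125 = -10.50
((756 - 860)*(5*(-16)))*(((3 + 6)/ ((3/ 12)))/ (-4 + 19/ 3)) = 898560/ 7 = 128365.71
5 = 5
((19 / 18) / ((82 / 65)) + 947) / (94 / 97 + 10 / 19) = 2578369901 / 4067856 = 633.84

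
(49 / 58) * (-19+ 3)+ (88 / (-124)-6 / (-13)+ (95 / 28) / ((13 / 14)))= -10.11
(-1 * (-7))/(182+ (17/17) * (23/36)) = 252/6575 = 0.04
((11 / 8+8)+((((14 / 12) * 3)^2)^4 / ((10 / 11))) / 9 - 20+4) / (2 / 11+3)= 862.92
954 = 954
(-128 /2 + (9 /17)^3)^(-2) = 24137569 /98409572209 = 0.00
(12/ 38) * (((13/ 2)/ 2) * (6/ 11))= 117/ 209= 0.56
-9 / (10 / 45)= -40.50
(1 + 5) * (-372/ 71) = -2232/ 71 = -31.44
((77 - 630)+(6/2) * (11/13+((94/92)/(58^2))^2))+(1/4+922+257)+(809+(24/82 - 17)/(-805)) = 128455927643359049/89341427354816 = 1437.81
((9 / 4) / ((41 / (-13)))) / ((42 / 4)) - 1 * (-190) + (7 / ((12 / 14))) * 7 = 212752 / 861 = 247.10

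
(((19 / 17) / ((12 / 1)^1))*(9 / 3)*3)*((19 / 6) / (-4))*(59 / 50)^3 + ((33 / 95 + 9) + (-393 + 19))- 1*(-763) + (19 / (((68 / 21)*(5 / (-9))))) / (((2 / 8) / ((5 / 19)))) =498892105439 / 1292000000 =386.14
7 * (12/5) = 16.80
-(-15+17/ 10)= 133/ 10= 13.30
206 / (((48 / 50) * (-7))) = -2575 / 84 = -30.65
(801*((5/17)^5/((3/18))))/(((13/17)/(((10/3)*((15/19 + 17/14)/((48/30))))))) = 2565703125/44433172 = 57.74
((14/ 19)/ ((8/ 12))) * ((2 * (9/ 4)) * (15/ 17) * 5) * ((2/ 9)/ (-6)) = -525/ 646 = -0.81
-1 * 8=-8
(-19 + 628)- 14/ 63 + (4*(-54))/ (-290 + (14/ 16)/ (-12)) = 152760337/ 250623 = 609.52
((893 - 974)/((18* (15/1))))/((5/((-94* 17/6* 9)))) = 7191/50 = 143.82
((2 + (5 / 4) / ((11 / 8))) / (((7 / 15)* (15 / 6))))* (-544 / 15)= -34816 / 385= -90.43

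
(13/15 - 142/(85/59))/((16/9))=-54.96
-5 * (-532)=2660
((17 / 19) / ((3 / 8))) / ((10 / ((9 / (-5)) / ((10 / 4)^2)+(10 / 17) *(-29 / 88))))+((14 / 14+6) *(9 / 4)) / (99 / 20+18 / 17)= 222938594 / 88955625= 2.51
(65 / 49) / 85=13 / 833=0.02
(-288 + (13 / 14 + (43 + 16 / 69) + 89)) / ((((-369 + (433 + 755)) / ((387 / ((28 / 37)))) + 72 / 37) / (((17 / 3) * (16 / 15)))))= -95189530 / 360801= -263.83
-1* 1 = -1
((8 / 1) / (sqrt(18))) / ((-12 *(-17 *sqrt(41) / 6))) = 2 *sqrt(82) / 2091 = 0.01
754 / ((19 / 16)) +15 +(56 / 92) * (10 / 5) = 284559 / 437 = 651.16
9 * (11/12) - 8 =1/4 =0.25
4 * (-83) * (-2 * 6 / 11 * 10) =39840 / 11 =3621.82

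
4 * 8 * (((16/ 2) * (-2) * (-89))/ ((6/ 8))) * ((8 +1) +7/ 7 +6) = 2916352/ 3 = 972117.33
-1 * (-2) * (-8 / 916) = -4 / 229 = -0.02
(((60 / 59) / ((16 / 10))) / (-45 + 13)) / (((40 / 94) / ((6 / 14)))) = -2115 / 105728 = -0.02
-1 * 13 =-13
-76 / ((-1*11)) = 76 / 11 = 6.91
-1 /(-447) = 1 /447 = 0.00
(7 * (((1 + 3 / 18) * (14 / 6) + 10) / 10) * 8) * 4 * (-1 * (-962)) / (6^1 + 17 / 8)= 33741.37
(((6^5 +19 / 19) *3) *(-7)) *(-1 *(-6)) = -979902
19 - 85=-66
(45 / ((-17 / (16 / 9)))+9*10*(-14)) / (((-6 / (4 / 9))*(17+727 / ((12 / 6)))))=0.25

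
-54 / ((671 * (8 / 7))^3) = -9261 / 77340598016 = -0.00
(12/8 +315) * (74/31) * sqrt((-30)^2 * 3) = 702630 * sqrt(3)/31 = 39257.77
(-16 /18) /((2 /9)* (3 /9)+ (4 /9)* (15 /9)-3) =24 /59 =0.41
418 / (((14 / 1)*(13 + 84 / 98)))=209 / 97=2.15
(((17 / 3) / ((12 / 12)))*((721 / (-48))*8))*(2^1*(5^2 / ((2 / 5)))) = -1532125 / 18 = -85118.06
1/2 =0.50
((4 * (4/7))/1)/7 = 16/49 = 0.33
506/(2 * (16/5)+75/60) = 10120/153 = 66.14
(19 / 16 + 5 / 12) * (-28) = -539 / 12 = -44.92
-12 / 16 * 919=-2757 / 4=-689.25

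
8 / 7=1.14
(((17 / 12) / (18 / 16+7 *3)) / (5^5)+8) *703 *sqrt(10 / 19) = 4080.09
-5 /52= -0.10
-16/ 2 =-8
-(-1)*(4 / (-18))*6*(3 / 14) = -2 / 7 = -0.29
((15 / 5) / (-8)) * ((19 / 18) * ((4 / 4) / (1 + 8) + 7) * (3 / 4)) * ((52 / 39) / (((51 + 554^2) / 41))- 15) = 6401309 / 202149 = 31.67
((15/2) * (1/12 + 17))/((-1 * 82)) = -25/16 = -1.56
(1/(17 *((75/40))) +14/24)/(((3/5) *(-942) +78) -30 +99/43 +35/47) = -0.00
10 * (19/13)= 190/13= 14.62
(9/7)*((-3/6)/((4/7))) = -1.12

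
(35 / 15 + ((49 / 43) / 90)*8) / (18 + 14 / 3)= 4711 / 43860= 0.11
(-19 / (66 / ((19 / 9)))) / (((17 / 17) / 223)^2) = -17952169 / 594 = -30222.51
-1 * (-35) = 35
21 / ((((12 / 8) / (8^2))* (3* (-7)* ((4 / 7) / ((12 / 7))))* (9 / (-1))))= 128 / 9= 14.22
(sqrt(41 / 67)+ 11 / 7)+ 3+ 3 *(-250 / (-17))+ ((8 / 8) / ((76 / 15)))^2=sqrt(2747) / 67+ 33492919 / 687344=49.51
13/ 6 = 2.17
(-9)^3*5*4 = -14580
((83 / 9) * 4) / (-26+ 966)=83 / 2115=0.04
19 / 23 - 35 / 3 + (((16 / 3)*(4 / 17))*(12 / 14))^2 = -9461932 / 977109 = -9.68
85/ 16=5.31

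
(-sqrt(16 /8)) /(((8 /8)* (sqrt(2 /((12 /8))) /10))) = -5* sqrt(6) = -12.25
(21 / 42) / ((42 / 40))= 0.48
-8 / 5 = -1.60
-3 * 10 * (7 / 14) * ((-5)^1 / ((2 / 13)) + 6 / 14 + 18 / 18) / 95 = 1305 / 266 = 4.91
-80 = -80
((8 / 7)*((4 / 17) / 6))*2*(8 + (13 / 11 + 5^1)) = 1664 / 1309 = 1.27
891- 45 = 846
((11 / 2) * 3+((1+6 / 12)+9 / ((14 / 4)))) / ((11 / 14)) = 288 / 11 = 26.18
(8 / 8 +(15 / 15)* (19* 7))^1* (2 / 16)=67 / 4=16.75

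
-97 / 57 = -1.70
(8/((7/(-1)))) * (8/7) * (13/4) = -208/49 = -4.24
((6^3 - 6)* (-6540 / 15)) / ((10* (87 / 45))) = -137340 / 29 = -4735.86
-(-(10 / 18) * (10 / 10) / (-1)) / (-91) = 5 / 819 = 0.01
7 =7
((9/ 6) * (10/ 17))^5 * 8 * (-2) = -12150000/ 1419857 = -8.56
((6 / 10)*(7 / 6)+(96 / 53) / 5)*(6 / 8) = 1689 / 2120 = 0.80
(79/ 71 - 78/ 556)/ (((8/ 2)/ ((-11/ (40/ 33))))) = -6967059/ 3158080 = -2.21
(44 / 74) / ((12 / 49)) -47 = -9895 / 222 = -44.57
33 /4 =8.25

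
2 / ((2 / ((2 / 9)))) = 2 / 9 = 0.22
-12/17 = -0.71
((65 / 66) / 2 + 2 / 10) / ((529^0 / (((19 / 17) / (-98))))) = -0.01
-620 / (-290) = 62 / 29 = 2.14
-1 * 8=-8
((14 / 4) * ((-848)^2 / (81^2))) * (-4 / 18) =-5033728 / 59049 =-85.25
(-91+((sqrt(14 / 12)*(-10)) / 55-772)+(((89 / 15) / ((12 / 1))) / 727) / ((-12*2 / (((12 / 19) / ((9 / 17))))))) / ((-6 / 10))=5*sqrt(42) / 99+38622807073 / 26852472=1438.66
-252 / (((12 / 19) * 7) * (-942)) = 19 / 314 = 0.06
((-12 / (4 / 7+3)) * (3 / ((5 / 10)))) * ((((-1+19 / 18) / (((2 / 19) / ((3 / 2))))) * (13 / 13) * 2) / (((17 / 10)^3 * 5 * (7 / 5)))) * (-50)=228000 / 4913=46.41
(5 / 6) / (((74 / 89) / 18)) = 1335 / 74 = 18.04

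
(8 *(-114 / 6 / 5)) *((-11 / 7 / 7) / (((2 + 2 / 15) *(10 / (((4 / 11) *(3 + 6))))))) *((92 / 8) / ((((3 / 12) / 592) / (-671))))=-4686940368 / 245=-19130368.85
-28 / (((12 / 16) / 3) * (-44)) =28 / 11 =2.55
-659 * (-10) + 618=7208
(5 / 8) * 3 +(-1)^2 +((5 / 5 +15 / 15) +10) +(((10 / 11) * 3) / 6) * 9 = 1669 / 88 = 18.97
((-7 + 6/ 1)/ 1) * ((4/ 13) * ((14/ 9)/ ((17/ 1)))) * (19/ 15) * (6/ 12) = -532/ 29835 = -0.02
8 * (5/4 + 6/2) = 34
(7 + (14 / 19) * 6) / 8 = 217 / 152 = 1.43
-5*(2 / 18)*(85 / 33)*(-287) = 121975 / 297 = 410.69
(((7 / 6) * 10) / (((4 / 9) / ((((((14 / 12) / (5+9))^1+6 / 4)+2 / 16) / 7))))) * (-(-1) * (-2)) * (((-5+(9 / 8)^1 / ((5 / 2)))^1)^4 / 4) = -2811573401 / 2048000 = -1372.84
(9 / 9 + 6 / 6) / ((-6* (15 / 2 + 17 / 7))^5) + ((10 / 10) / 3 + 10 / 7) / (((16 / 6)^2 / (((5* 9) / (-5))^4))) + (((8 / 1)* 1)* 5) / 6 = 1632.27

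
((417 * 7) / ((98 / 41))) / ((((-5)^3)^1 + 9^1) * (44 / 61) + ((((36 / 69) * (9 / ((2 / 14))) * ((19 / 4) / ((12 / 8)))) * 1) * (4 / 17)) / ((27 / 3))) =-407780547 / 27030640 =-15.09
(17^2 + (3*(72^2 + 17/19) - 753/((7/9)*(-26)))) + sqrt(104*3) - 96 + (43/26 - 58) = 2*sqrt(78) + 27194705/1729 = 15746.24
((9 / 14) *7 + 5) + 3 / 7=139 / 14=9.93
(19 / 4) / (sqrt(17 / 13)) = 4.15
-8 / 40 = -1 / 5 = -0.20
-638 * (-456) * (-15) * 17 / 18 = -4121480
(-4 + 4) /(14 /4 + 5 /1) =0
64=64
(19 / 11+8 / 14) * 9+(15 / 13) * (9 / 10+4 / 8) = 22326 / 1001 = 22.30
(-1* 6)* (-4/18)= 4/3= 1.33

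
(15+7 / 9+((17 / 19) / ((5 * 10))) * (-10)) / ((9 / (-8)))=-106696 / 7695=-13.87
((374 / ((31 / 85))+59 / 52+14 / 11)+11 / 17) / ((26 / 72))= 2790420219 / 979693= 2848.26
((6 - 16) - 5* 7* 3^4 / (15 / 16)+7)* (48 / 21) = -6918.86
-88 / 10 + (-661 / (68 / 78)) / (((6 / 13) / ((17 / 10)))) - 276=-123101 / 40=-3077.52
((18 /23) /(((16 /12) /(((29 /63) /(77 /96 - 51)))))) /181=-4176 /140430479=-0.00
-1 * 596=-596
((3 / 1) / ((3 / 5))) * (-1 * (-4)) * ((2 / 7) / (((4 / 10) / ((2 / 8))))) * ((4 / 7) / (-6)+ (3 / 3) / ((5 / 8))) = 790 / 147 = 5.37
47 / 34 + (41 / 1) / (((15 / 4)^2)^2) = 2736239 / 1721250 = 1.59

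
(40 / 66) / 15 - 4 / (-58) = 314 / 2871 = 0.11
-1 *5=-5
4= 4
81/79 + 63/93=4170/2449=1.70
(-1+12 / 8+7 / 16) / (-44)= -15 / 704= -0.02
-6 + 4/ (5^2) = -146/ 25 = -5.84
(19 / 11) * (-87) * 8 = -13224 / 11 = -1202.18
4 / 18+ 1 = 11 / 9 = 1.22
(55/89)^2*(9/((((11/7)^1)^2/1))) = 11025/7921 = 1.39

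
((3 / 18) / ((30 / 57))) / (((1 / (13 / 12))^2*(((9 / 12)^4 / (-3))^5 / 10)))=-284778.74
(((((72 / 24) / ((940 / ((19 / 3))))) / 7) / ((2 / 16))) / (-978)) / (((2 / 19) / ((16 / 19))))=-152 / 804405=-0.00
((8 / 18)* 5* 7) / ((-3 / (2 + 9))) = -1540 / 27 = -57.04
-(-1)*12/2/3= 2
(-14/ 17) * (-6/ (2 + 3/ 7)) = 588/ 289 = 2.03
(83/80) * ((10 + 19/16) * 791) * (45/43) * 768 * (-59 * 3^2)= -168486803919/43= -3918297765.56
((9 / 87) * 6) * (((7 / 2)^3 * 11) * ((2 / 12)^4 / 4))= 3773 / 66816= 0.06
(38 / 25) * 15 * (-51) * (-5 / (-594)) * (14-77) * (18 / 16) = 61047 / 88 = 693.72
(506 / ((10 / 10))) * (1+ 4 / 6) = 2530 / 3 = 843.33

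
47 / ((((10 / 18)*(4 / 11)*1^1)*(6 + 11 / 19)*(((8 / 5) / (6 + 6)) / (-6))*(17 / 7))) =-5569641 / 8500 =-655.25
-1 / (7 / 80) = -80 / 7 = -11.43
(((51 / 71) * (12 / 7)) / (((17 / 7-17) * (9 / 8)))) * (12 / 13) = -64 / 923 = -0.07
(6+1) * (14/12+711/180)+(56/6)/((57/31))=139853/3420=40.89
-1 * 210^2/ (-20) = 2205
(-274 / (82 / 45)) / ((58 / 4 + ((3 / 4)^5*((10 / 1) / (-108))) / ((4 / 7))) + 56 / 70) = -28057600 / 2847737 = -9.85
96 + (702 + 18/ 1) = 816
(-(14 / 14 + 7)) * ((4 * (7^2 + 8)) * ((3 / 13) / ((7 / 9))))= -49248 / 91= -541.19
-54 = -54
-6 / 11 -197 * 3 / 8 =-6549 / 88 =-74.42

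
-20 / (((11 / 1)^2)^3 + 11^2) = -10 / 885841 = -0.00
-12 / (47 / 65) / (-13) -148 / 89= -1616 / 4183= -0.39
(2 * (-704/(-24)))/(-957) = -16/261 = -0.06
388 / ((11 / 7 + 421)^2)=4753 / 2187441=0.00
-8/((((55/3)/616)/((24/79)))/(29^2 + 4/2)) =-27191808/395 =-68840.02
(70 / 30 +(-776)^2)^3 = 5895751092700180375 / 27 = 218361151581488162.04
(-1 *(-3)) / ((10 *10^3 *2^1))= 3 / 20000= 0.00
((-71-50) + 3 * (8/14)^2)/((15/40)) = -47048/147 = -320.05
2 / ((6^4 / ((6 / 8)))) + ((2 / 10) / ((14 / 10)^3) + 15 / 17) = 4818311 / 5037984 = 0.96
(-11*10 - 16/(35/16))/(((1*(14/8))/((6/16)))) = -6159/245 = -25.14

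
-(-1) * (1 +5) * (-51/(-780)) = 51/130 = 0.39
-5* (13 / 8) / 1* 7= -455 / 8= -56.88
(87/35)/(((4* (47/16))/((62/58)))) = 372/1645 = 0.23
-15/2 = -7.50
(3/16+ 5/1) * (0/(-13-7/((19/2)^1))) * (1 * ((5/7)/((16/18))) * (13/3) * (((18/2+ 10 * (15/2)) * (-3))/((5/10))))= 0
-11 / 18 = -0.61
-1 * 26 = -26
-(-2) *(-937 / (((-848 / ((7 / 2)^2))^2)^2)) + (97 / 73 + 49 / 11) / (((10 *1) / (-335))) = -10297471051040342363 / 53150692088479744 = -193.74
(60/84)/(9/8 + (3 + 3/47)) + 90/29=209354/63945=3.27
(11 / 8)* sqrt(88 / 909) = 11* sqrt(2222) / 1212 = 0.43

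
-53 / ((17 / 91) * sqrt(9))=-4823 / 51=-94.57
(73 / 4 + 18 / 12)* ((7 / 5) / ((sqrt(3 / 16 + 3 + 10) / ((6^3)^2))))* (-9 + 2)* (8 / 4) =-361210752* sqrt(211) / 1055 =-4973354.73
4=4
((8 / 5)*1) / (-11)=-8 / 55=-0.15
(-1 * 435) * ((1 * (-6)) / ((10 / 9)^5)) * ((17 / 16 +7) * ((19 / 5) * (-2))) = -37774294839 / 400000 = -94435.74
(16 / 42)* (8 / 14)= 0.22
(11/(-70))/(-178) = 11/12460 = 0.00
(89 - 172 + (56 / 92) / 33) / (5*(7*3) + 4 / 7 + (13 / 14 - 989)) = 125966 / 1339635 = 0.09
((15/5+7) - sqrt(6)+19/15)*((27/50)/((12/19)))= 9633/1000 - 171*sqrt(6)/200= 7.54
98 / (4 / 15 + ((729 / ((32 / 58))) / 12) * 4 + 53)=3360 / 16927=0.20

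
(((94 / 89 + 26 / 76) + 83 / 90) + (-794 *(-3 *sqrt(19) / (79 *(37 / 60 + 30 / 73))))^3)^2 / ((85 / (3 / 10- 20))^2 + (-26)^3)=-1987928242748515441933740692640436659001210316316542961391849 / 7974824015193157250166704693470904975852460993740100- 86472218025052580612019398400 *sqrt(19) / 681601547701145283391131491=-249276052.87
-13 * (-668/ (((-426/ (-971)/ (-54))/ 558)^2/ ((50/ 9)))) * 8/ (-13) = -705969308674195200/ 5041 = -140045488727275.38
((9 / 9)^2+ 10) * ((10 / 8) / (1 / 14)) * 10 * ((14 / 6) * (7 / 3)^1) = 94325 / 9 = 10480.56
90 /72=1.25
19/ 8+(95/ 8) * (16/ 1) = 1539/ 8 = 192.38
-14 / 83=-0.17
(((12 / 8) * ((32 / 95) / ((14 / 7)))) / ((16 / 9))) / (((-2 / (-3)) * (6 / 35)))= 189 / 152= 1.24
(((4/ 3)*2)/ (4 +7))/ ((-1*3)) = -8/ 99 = -0.08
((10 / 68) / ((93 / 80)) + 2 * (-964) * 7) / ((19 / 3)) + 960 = -11724496 / 10013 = -1170.93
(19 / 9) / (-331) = -19 / 2979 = -0.01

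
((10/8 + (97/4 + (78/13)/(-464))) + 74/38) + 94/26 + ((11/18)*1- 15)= 8592643/515736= 16.66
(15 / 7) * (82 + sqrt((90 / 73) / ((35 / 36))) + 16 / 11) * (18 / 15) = 324 * sqrt(1022) / 3577 + 16524 / 77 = 217.49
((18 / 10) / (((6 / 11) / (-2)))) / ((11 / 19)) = -57 / 5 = -11.40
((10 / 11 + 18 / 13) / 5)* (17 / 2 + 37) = 1148 / 55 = 20.87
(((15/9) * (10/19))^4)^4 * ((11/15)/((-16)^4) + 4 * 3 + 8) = 91552785597741603851318359375/37249371164073009116574672003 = 2.46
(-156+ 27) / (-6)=43 / 2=21.50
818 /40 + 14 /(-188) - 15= 5053 /940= 5.38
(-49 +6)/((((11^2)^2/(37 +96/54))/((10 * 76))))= -86.56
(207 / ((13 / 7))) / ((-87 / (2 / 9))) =-322 / 1131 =-0.28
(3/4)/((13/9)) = 27/52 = 0.52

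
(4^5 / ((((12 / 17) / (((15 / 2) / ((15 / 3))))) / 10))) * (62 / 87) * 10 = 13491200 / 87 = 155071.26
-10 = -10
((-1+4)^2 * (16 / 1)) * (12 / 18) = 96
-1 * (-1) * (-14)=-14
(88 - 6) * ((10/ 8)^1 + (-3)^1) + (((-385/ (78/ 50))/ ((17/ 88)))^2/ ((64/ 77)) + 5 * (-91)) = 1962990.16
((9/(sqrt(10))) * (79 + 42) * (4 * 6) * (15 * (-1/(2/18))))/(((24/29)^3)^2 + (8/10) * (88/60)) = -3935157774156675 * sqrt(10)/16669293862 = -746526.01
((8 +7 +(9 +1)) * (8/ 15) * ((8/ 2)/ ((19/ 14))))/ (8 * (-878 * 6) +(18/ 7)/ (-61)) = -478240/ 512871921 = -0.00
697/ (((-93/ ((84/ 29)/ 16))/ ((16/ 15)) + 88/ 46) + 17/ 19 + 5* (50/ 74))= -1.47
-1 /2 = -0.50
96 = 96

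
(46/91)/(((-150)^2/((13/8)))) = 23/630000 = 0.00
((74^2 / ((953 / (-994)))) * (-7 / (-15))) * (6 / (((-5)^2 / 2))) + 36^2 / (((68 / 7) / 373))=98184524956 / 2025125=48483.19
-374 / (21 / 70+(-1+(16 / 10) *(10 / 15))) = -1020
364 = 364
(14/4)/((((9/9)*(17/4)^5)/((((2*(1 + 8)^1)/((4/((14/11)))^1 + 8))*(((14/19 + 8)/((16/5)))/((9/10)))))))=13014400/1052114037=0.01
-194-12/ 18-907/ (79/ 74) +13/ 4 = -986879/ 948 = -1041.01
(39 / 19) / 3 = 13 / 19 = 0.68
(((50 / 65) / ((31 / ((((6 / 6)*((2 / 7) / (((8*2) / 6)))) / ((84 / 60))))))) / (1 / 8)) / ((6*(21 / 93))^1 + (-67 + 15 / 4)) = -48 / 195559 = -0.00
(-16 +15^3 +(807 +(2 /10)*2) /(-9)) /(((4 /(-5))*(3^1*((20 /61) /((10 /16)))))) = -4487099 /1728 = -2596.70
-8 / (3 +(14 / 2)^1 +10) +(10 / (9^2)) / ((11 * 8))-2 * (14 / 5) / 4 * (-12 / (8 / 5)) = 180007 / 17820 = 10.10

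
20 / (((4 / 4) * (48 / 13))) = 65 / 12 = 5.42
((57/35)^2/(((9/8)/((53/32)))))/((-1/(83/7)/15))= -4764117/6860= -694.48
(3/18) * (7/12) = 7/72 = 0.10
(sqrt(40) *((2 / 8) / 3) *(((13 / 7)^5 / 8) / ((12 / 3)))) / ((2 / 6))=371293 *sqrt(10) / 1075648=1.09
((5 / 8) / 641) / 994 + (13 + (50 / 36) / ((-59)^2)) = 2076049229309 / 159691181328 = 13.00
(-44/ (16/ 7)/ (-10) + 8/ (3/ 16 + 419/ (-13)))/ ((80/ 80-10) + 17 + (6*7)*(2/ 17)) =1518593/ 11730400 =0.13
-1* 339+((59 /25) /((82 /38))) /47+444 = 5059496 /48175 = 105.02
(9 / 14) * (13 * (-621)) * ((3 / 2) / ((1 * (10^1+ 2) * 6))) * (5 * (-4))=121095 / 56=2162.41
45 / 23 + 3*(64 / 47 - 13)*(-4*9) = 1360863 / 1081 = 1258.89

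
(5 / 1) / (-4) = -5 / 4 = -1.25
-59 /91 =-0.65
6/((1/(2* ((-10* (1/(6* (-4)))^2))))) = -5/24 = -0.21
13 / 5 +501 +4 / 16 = 10077 / 20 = 503.85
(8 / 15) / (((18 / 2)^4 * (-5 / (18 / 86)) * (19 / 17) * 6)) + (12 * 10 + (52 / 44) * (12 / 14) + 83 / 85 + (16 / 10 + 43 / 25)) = 21981412584412 / 175417028325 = 125.31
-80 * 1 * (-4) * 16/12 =1280/3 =426.67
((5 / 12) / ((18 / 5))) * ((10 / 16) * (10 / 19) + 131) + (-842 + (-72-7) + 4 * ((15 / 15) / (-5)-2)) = -8341151 / 9120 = -914.60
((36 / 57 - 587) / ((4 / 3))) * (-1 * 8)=66846 / 19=3518.21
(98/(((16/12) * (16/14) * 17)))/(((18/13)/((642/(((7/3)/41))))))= 8383557/272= 30821.90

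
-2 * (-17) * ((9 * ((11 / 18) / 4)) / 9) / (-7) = -187 / 252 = -0.74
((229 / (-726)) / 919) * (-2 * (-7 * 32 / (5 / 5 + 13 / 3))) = -3206 / 111199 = -0.03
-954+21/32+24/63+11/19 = -12160037/12768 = -952.38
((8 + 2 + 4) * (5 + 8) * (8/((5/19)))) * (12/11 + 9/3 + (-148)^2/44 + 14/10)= 765794848/275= 2784708.54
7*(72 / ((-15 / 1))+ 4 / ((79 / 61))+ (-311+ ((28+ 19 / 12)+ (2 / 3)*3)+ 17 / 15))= -1858045 / 948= -1959.96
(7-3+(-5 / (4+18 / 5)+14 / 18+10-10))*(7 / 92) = 9863 / 31464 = 0.31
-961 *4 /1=-3844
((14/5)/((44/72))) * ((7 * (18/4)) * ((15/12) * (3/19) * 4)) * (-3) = -71442/209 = -341.83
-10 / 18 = -5 / 9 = -0.56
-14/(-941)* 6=84/941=0.09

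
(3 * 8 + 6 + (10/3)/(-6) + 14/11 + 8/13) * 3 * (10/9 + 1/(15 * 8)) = 250015/2376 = 105.23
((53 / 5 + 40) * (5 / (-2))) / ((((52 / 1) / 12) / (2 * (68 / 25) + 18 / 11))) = -206.58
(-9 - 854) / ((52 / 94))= -40561 / 26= -1560.04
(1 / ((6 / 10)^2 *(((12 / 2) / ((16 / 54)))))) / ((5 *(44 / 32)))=0.02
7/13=0.54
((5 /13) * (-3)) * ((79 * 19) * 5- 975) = -97950 /13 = -7534.62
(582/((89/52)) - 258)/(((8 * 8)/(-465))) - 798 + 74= -3759667/2848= -1320.11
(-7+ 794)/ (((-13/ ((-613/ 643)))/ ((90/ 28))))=185.51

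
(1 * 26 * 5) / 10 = 13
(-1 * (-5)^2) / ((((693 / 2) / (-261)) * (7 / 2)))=2900 / 539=5.38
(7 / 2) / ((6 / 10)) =35 / 6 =5.83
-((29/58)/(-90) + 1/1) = -179/180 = -0.99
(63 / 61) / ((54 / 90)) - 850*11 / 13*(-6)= 3423465 / 793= 4317.11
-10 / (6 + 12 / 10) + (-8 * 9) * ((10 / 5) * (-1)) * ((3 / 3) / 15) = 739 / 90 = 8.21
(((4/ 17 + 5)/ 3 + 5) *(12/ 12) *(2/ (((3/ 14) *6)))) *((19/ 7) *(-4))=-52288/ 459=-113.92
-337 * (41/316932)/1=-13817/316932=-0.04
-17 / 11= -1.55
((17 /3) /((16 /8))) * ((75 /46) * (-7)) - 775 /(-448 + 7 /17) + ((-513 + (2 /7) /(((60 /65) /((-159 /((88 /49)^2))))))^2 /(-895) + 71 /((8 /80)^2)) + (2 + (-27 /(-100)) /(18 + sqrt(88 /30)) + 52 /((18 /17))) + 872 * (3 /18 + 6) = 12186.06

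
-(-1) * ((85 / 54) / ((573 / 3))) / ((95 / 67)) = 1139 / 195966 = 0.01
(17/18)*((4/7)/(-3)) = -34/189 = -0.18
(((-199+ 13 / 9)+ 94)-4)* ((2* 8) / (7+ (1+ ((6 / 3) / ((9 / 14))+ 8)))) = -3872 / 43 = -90.05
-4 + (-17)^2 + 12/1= 297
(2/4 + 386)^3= 57736239.62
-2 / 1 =-2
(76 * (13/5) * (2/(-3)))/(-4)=494/15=32.93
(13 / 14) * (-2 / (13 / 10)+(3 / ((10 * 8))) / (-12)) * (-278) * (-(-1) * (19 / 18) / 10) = 16936733 / 403200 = 42.01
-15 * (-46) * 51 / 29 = 35190 / 29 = 1213.45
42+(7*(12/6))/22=469/11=42.64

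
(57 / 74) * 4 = 114 / 37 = 3.08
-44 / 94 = -22 / 47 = -0.47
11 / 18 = 0.61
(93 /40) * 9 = 837 /40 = 20.92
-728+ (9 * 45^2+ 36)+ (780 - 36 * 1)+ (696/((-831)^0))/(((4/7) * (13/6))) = 244909/13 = 18839.15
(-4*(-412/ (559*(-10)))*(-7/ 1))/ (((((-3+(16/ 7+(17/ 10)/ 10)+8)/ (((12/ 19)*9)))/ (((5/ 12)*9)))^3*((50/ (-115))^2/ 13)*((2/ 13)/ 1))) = 903823160065371000000/ 41926745185542083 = 21557.20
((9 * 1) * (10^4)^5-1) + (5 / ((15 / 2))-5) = 2699999999999999999984 / 3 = 899999999999999999994.67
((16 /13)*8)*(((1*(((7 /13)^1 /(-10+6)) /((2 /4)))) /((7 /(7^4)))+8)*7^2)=-6877248 /169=-40693.78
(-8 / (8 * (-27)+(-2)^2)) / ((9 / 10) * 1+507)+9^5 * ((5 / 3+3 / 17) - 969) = -261343960837985 / 4576179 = -57109645.59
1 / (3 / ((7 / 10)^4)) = 2401 / 30000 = 0.08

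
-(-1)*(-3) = -3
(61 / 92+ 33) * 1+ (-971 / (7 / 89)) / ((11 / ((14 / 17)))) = -15321957 / 17204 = -890.60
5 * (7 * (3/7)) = 15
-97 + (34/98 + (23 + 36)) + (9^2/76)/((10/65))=-228843/7448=-30.73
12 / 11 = 1.09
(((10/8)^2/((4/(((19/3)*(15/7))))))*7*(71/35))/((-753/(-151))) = 5092475/337344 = 15.10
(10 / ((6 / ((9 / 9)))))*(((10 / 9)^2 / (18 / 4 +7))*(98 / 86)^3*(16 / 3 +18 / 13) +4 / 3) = 69335638660 / 17330220297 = 4.00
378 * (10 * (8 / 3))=10080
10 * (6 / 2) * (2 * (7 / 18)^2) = 245 / 27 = 9.07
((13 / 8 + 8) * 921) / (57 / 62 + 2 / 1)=2198427 / 724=3036.50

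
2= 2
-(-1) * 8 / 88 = 1 / 11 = 0.09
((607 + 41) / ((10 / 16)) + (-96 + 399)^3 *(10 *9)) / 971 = 12518162334 / 4855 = 2578406.25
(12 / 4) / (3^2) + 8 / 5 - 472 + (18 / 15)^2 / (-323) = -11387473 / 24225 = -470.07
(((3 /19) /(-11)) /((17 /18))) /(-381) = 18 /451231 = 0.00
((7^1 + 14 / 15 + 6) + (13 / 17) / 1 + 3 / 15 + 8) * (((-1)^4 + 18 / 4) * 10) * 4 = 5037.57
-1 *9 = -9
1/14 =0.07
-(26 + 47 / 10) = -307 / 10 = -30.70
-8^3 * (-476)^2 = -116006912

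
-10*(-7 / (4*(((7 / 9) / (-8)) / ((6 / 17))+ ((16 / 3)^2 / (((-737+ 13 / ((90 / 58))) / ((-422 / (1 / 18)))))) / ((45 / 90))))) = 61969320 / 2099166637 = 0.03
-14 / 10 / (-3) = 7 / 15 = 0.47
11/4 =2.75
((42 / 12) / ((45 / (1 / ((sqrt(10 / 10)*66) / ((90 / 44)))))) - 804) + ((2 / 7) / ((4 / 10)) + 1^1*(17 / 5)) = -81300139 / 101640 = -799.88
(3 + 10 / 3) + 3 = 28 / 3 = 9.33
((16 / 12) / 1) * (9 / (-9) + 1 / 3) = -8 / 9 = -0.89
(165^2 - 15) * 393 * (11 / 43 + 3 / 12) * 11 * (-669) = -3423175396245 / 86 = -39804365072.62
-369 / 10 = -36.90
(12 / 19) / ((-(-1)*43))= 12 / 817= 0.01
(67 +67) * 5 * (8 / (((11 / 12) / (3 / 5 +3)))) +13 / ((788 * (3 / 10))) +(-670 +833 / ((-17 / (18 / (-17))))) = 4516193027 / 221034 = 20432.12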